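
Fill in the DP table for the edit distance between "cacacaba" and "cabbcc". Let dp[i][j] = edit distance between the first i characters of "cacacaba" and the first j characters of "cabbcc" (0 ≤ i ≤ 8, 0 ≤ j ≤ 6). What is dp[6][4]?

   ''  c  a  b  b  c  c
''  0  1  2  3  4  5  6
 c  1  0  1  2  3  4  5
 a  2  1  0  1  2  3  4
 c  3  2  1  1  2  2  3
 a  4  3  2  2  2  3  3
 c  5  4  3  3  3  2  3
 a  6  5  4  4  4  3  3
 b  7  6  5  4  4  4  4
 a  8  7  6  5  5  5  5

4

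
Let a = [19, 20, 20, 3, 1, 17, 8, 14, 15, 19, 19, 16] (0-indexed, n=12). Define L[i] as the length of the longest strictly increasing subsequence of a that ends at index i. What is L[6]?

2

   i    0    1    2    3    4    5    6    7    8    9   10   11
a[i]   19   20   20    3    1   17    8   14   15   19   19   16
L[i]    1    2    2    1    1    2    2    3    4    5    5    5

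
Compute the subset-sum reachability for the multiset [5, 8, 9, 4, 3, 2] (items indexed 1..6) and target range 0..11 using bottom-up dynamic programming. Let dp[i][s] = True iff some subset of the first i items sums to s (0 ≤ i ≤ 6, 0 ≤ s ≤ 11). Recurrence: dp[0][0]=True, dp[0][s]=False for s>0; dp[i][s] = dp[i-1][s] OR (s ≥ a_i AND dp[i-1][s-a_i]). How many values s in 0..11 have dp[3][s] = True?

i\s   0   1   2   3   4   5   6   7   8   9  10  11
  0   T   F   F   F   F   F   F   F   F   F   F   F
  1   T   F   F   F   F   T   F   F   F   F   F   F
  2   T   F   F   F   F   T   F   F   T   F   F   F
  3   T   F   F   F   F   T   F   F   T   T   F   F
  4   T   F   F   F   T   T   F   F   T   T   F   F
  5   T   F   F   T   T   T   F   T   T   T   F   T
  6   T   F   T   T   T   T   T   T   T   T   T   T

4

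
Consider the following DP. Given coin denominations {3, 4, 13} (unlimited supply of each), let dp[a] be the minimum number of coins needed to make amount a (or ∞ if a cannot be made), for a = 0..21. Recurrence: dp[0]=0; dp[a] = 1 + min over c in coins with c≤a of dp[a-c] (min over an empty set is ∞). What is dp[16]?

 a  0  1  2  3  4  5  6  7  8  9 10 11 12 13 14 15 16 17 18 19 20 21
dp  0  -  -  1  1  -  2  2  2  3  3  3  3  1  4  4  2  2  5  3  3  3
(- denotes ∞ / unreachable)

2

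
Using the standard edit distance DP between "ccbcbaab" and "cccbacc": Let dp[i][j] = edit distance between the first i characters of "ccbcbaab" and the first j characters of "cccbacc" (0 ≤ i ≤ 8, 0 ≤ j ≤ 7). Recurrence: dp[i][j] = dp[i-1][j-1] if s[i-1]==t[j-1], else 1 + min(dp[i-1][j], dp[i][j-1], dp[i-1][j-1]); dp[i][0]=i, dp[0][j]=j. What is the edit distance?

3

   ''  c  c  c  b  a  c  c
''  0  1  2  3  4  5  6  7
 c  1  0  1  2  3  4  5  6
 c  2  1  0  1  2  3  4  5
 b  3  2  1  1  1  2  3  4
 c  4  3  2  1  2  2  2  3
 b  5  4  3  2  1  2  3  3
 a  6  5  4  3  2  1  2  3
 a  7  6  5  4  3  2  2  3
 b  8  7  6  5  4  3  3  3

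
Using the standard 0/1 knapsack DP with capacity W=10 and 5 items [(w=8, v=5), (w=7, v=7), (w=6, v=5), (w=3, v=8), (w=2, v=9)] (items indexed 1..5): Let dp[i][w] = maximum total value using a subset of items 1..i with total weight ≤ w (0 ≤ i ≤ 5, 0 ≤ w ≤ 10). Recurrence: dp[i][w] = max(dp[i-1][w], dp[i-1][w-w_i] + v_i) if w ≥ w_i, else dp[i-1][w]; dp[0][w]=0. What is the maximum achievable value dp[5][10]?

i\w   0   1   2   3   4   5   6   7   8   9  10
  0   0   0   0   0   0   0   0   0   0   0   0
  1   0   0   0   0   0   0   0   0   5   5   5
  2   0   0   0   0   0   0   0   7   7   7   7
  3   0   0   0   0   0   0   5   7   7   7   7
  4   0   0   0   8   8   8   8   8   8  13  15
  5   0   0   9   9   9  17  17  17  17  17  17

17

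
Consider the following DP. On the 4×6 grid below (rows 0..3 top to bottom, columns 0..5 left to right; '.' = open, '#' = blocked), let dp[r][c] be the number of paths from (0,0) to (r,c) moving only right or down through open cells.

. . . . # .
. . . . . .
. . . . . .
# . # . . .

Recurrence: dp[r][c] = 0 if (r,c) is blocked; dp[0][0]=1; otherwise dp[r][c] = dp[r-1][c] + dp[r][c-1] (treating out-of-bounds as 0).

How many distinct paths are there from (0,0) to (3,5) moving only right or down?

r\c   0   1   2   3   4   5
  0   1   1   1   1   0   0
  1   1   2   3   4   4   4
  2   1   3   6  10  14  18
  3   0   3   0  10  24  42

42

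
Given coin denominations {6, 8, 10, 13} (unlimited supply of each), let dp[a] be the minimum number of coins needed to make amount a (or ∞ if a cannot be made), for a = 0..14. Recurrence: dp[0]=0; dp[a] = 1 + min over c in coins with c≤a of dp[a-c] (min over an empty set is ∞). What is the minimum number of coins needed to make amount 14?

2

 a  0  1  2  3  4  5  6  7  8  9 10 11 12 13 14
dp  0  -  -  -  -  -  1  -  1  -  1  -  2  1  2
(- denotes ∞ / unreachable)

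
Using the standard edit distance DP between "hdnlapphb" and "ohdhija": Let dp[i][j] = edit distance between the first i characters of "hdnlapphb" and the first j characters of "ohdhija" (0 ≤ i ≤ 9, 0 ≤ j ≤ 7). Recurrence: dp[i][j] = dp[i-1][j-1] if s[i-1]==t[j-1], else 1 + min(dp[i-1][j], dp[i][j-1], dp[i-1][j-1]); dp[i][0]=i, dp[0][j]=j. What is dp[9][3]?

   ''  o  h  d  h  i  j  a
''  0  1  2  3  4  5  6  7
 h  1  1  1  2  3  4  5  6
 d  2  2  2  1  2  3  4  5
 n  3  3  3  2  2  3  4  5
 l  4  4  4  3  3  3  4  5
 a  5  5  5  4  4  4  4  4
 p  6  6  6  5  5  5  5  5
 p  7  7  7  6  6  6  6  6
 h  8  8  7  7  6  7  7  7
 b  9  9  8  8  7  7  8  8

8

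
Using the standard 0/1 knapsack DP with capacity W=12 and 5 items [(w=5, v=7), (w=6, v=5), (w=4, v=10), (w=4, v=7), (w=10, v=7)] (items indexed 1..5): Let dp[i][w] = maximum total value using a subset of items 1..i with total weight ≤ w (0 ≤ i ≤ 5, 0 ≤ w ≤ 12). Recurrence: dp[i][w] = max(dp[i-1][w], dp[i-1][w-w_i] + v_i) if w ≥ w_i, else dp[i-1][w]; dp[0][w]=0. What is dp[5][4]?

10

i\w   0   1   2   3   4   5   6   7   8   9  10  11  12
  0   0   0   0   0   0   0   0   0   0   0   0   0   0
  1   0   0   0   0   0   7   7   7   7   7   7   7   7
  2   0   0   0   0   0   7   7   7   7   7   7  12  12
  3   0   0   0   0  10  10  10  10  10  17  17  17  17
  4   0   0   0   0  10  10  10  10  17  17  17  17  17
  5   0   0   0   0  10  10  10  10  17  17  17  17  17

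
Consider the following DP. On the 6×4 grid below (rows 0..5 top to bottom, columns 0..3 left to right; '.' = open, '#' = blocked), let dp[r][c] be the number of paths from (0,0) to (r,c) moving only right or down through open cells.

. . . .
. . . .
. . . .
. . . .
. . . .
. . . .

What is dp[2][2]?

6

r\c   0   1   2   3
  0   1   1   1   1
  1   1   2   3   4
  2   1   3   6  10
  3   1   4  10  20
  4   1   5  15  35
  5   1   6  21  56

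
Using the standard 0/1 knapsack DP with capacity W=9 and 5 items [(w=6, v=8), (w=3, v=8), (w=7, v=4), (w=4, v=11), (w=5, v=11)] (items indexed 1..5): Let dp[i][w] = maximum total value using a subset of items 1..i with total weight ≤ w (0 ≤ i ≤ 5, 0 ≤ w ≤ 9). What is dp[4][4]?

11

i\w   0   1   2   3   4   5   6   7   8   9
  0   0   0   0   0   0   0   0   0   0   0
  1   0   0   0   0   0   0   8   8   8   8
  2   0   0   0   8   8   8   8   8   8  16
  3   0   0   0   8   8   8   8   8   8  16
  4   0   0   0   8  11  11  11  19  19  19
  5   0   0   0   8  11  11  11  19  19  22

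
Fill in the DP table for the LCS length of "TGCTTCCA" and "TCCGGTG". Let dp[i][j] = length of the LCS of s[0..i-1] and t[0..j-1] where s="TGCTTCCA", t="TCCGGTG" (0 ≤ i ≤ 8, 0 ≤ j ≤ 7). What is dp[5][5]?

   ''  T  C  C  G  G  T  G
''  0  0  0  0  0  0  0  0
 T  0  1  1  1  1  1  1  1
 G  0  1  1  1  2  2  2  2
 C  0  1  2  2  2  2  2  2
 T  0  1  2  2  2  2  3  3
 T  0  1  2  2  2  2  3  3
 C  0  1  2  3  3  3  3  3
 C  0  1  2  3  3  3  3  3
 A  0  1  2  3  3  3  3  3

2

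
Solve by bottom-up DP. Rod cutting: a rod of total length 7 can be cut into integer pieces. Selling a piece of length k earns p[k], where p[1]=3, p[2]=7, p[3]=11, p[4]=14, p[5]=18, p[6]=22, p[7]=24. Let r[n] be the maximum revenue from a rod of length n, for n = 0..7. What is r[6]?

   n    0    1    2    3    4    5    6    7
r[n]    0    3    7   11   14   18   22   25

22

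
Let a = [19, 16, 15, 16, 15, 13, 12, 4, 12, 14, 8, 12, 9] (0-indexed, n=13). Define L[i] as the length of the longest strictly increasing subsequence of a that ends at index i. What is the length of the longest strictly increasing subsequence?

3

   i    0    1    2    3    4    5    6    7    8    9   10   11   12
a[i]   19   16   15   16   15   13   12    4   12   14    8   12    9
L[i]    1    1    1    2    1    1    1    1    2    3    2    3    3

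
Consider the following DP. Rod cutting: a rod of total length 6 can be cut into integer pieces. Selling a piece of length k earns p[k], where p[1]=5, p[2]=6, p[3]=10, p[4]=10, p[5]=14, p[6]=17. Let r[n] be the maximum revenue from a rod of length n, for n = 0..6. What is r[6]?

30

   n    0    1    2    3    4    5    6
r[n]    0    5   10   15   20   25   30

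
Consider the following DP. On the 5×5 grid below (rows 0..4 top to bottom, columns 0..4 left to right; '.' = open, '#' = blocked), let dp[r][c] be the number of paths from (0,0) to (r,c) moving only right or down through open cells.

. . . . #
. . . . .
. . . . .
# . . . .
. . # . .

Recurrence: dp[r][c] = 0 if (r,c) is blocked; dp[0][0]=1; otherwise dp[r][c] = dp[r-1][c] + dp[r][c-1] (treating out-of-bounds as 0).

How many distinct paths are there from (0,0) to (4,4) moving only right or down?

r\c   0   1   2   3   4
  0   1   1   1   1   0
  1   1   2   3   4   4
  2   1   3   6  10  14
  3   0   3   9  19  33
  4   0   3   0  19  52

52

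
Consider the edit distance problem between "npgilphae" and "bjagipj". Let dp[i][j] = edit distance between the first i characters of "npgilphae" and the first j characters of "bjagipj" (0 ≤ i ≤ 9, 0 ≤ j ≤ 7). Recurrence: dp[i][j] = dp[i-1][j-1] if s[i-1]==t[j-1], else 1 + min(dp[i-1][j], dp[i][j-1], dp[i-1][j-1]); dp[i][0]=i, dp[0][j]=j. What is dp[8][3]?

7

   ''  b  j  a  g  i  p  j
''  0  1  2  3  4  5  6  7
 n  1  1  2  3  4  5  6  7
 p  2  2  2  3  4  5  5  6
 g  3  3  3  3  3  4  5  6
 i  4  4  4  4  4  3  4  5
 l  5  5  5  5  5  4  4  5
 p  6  6  6  6  6  5  4  5
 h  7  7  7  7  7  6  5  5
 a  8  8  8  7  8  7  6  6
 e  9  9  9  8  8  8  7  7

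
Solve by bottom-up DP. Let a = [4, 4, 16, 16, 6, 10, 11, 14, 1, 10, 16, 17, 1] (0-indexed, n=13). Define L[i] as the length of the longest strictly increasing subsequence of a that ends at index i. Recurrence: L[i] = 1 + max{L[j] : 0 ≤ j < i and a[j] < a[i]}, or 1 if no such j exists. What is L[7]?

   i    0    1    2    3    4    5    6    7    8    9   10   11   12
a[i]    4    4   16   16    6   10   11   14    1   10   16   17    1
L[i]    1    1    2    2    2    3    4    5    1    3    6    7    1

5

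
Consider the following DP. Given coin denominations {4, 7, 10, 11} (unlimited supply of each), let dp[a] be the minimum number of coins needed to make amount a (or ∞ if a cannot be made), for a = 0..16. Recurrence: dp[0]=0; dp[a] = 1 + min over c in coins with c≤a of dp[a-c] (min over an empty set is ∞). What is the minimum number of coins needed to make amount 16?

4

 a  0  1  2  3  4  5  6  7  8  9 10 11 12 13 14 15 16
dp  0  -  -  -  1  -  -  1  2  -  1  1  3  -  2  2  4
(- denotes ∞ / unreachable)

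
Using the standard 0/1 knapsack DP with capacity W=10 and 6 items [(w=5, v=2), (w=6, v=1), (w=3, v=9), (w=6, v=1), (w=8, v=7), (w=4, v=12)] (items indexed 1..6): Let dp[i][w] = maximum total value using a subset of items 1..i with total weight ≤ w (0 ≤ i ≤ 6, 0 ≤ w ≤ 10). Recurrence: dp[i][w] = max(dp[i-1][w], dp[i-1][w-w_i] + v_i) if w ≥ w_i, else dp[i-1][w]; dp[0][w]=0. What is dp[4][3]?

9

i\w   0   1   2   3   4   5   6   7   8   9  10
  0   0   0   0   0   0   0   0   0   0   0   0
  1   0   0   0   0   0   2   2   2   2   2   2
  2   0   0   0   0   0   2   2   2   2   2   2
  3   0   0   0   9   9   9   9   9  11  11  11
  4   0   0   0   9   9   9   9   9  11  11  11
  5   0   0   0   9   9   9   9   9  11  11  11
  6   0   0   0   9  12  12  12  21  21  21  21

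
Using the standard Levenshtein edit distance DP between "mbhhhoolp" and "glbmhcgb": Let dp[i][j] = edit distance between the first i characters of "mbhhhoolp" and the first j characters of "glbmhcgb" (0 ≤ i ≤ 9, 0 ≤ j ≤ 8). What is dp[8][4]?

   ''  g  l  b  m  h  c  g  b
''  0  1  2  3  4  5  6  7  8
 m  1  1  2  3  3  4  5  6  7
 b  2  2  2  2  3  4  5  6  6
 h  3  3  3  3  3  3  4  5  6
 h  4  4  4  4  4  3  4  5  6
 h  5  5  5  5  5  4  4  5  6
 o  6  6  6  6  6  5  5  5  6
 o  7  7  7  7  7  6  6  6  6
 l  8  8  7  8  8  7  7  7  7
 p  9  9  8  8  9  8  8  8  8

8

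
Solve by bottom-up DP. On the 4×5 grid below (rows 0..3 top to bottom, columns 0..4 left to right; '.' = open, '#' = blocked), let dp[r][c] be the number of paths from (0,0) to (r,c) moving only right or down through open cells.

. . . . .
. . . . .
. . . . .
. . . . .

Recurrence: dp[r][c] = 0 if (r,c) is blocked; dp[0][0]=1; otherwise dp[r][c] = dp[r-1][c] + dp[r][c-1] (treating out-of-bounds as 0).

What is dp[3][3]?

20

r\c   0   1   2   3   4
  0   1   1   1   1   1
  1   1   2   3   4   5
  2   1   3   6  10  15
  3   1   4  10  20  35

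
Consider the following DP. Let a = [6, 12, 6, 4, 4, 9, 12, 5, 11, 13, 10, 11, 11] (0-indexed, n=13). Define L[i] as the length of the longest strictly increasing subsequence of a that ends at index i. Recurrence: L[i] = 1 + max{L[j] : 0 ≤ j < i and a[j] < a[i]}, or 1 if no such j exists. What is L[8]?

3

   i    0    1    2    3    4    5    6    7    8    9   10   11   12
a[i]    6   12    6    4    4    9   12    5   11   13   10   11   11
L[i]    1    2    1    1    1    2    3    2    3    4    3    4    4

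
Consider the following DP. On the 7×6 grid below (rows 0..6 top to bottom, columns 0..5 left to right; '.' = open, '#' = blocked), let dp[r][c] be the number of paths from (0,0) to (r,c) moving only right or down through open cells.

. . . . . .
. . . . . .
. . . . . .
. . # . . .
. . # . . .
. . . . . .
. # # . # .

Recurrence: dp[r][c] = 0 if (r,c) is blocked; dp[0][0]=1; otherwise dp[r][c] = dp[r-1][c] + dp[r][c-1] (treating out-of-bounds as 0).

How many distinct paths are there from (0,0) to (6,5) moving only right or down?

r\c   0   1   2   3   4   5
  0   1   1   1   1   1   1
  1   1   2   3   4   5   6
  2   1   3   6  10  15  21
  3   1   4   0  10  25  46
  4   1   5   0  10  35  81
  5   1   6   6  16  51 132
  6   1   0   0  16   0 132

132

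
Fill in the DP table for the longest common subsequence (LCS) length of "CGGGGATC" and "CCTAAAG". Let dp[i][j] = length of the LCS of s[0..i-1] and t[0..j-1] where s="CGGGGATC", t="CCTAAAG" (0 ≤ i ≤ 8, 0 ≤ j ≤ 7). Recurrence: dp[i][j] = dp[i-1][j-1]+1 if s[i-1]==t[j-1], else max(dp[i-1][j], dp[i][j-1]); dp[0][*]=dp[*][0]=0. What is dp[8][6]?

2

   ''  C  C  T  A  A  A  G
''  0  0  0  0  0  0  0  0
 C  0  1  1  1  1  1  1  1
 G  0  1  1  1  1  1  1  2
 G  0  1  1  1  1  1  1  2
 G  0  1  1  1  1  1  1  2
 G  0  1  1  1  1  1  1  2
 A  0  1  1  1  2  2  2  2
 T  0  1  1  2  2  2  2  2
 C  0  1  2  2  2  2  2  2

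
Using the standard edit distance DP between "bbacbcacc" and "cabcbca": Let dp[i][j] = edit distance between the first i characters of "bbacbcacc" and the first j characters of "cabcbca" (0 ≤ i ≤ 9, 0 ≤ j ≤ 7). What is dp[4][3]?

   ''  c  a  b  c  b  c  a
''  0  1  2  3  4  5  6  7
 b  1  1  2  2  3  4  5  6
 b  2  2  2  2  3  3  4  5
 a  3  3  2  3  3  4  4  4
 c  4  3  3  3  3  4  4  5
 b  5  4  4  3  4  3  4  5
 c  6  5  5  4  3  4  3  4
 a  7  6  5  5  4  4  4  3
 c  8  7  6  6  5  5  4  4
 c  9  8  7  7  6  6  5  5

3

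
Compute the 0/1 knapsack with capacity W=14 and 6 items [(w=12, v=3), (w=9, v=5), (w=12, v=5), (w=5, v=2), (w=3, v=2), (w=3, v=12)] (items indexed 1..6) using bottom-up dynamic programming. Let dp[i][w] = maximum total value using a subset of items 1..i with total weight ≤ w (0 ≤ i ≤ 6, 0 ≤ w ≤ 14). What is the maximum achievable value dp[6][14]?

i\w   0   1   2   3   4   5   6   7   8   9  10  11  12  13  14
  0   0   0   0   0   0   0   0   0   0   0   0   0   0   0   0
  1   0   0   0   0   0   0   0   0   0   0   0   0   3   3   3
  2   0   0   0   0   0   0   0   0   0   5   5   5   5   5   5
  3   0   0   0   0   0   0   0   0   0   5   5   5   5   5   5
  4   0   0   0   0   0   2   2   2   2   5   5   5   5   5   7
  5   0   0   0   2   2   2   2   2   4   5   5   5   7   7   7
  6   0   0   0  12  12  12  14  14  14  14  14  16  17  17  17

17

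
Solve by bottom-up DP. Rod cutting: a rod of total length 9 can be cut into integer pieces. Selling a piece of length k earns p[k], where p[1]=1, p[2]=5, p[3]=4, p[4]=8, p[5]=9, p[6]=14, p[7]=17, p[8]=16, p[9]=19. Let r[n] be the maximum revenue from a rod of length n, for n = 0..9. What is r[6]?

15

   n    0    1    2    3    4    5    6    7    8    9
r[n]    0    1    5    6   10   11   15   17   20   22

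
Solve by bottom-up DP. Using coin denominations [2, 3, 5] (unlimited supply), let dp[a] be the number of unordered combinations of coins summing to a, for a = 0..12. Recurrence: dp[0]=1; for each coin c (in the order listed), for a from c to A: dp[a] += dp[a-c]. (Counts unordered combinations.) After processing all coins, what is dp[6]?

after  coin     0     1     2     3     4     5     6     7     8     9    10    11    12
          2     1     0     1     0     1     0     1     0     1     0     1     0     1
          3     1     0     1     1     1     1     2     1     2     2     2     2     3
          5     1     0     1     1     1     2     2     2     3     3     4     4     5

2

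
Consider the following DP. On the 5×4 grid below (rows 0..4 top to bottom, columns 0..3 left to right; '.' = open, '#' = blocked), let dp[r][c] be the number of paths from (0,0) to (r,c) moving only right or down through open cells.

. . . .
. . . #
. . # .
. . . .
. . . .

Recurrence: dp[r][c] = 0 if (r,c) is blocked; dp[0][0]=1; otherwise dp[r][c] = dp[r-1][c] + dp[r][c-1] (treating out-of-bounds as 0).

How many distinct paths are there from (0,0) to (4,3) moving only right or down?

r\c   0   1   2   3
  0   1   1   1   1
  1   1   2   3   0
  2   1   3   0   0
  3   1   4   4   4
  4   1   5   9  13

13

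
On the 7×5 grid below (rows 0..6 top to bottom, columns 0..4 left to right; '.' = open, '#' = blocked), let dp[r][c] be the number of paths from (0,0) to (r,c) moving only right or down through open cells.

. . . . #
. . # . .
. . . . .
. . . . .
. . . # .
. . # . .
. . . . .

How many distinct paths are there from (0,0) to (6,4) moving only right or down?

r\c   0   1   2   3   4
  0   1   1   1   1   0
  1   1   2   0   1   1
  2   1   3   3   4   5
  3   1   4   7  11  16
  4   1   5  12   0  16
  5   1   6   0   0  16
  6   1   7   7   7  23

23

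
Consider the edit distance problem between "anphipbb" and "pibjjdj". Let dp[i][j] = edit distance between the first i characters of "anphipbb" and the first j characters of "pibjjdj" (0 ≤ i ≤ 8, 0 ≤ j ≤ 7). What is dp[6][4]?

   ''  p  i  b  j  j  d  j
''  0  1  2  3  4  5  6  7
 a  1  1  2  3  4  5  6  7
 n  2  2  2  3  4  5  6  7
 p  3  2  3  3  4  5  6  7
 h  4  3  3  4  4  5  6  7
 i  5  4  3  4  5  5  6  7
 p  6  5  4  4  5  6  6  7
 b  7  6  5  4  5  6  7  7
 b  8  7  6  5  5  6  7  8

5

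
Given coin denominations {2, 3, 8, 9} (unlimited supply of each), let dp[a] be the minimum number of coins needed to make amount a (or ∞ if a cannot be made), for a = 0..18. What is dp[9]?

 a  0  1  2  3  4  5  6  7  8  9 10 11 12 13 14 15 16 17 18
dp  0  -  1  1  2  2  2  3  1  1  2  2  2  3  3  3  2  2  2
(- denotes ∞ / unreachable)

1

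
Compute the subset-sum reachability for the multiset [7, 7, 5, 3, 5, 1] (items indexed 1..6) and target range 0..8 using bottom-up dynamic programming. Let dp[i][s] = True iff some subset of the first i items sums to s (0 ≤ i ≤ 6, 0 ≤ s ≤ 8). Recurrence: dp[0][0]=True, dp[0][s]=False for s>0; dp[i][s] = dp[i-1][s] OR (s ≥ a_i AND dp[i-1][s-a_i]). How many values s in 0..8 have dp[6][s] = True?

i\s   0   1   2   3   4   5   6   7   8
  0   T   F   F   F   F   F   F   F   F
  1   T   F   F   F   F   F   F   T   F
  2   T   F   F   F   F   F   F   T   F
  3   T   F   F   F   F   T   F   T   F
  4   T   F   F   T   F   T   F   T   T
  5   T   F   F   T   F   T   F   T   T
  6   T   T   F   T   T   T   T   T   T

8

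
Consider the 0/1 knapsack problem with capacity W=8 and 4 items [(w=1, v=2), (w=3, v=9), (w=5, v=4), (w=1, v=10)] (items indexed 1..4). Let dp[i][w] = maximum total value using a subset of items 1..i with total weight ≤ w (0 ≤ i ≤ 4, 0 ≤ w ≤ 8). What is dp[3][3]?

i\w   0   1   2   3   4   5   6   7   8
  0   0   0   0   0   0   0   0   0   0
  1   0   2   2   2   2   2   2   2   2
  2   0   2   2   9  11  11  11  11  11
  3   0   2   2   9  11  11  11  11  13
  4   0  10  12  12  19  21  21  21  21

9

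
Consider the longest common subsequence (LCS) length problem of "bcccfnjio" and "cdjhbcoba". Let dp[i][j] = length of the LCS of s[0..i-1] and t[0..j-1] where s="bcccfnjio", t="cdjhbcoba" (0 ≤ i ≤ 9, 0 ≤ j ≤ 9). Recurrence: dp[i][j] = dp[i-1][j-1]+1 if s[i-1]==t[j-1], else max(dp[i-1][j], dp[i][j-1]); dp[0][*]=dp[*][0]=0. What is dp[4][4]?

1

   ''  c  d  j  h  b  c  o  b  a
''  0  0  0  0  0  0  0  0  0  0
 b  0  0  0  0  0  1  1  1  1  1
 c  0  1  1  1  1  1  2  2  2  2
 c  0  1  1  1  1  1  2  2  2  2
 c  0  1  1  1  1  1  2  2  2  2
 f  0  1  1  1  1  1  2  2  2  2
 n  0  1  1  1  1  1  2  2  2  2
 j  0  1  1  2  2  2  2  2  2  2
 i  0  1  1  2  2  2  2  2  2  2
 o  0  1  1  2  2  2  2  3  3  3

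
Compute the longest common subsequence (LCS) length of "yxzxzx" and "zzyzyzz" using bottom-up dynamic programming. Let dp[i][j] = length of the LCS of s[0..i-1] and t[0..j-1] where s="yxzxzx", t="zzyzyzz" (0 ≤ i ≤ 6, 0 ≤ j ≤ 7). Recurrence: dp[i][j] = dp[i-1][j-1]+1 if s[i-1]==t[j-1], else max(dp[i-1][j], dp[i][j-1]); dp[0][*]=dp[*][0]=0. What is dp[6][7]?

3

   ''  z  z  y  z  y  z  z
''  0  0  0  0  0  0  0  0
 y  0  0  0  1  1  1  1  1
 x  0  0  0  1  1  1  1  1
 z  0  1  1  1  2  2  2  2
 x  0  1  1  1  2  2  2  2
 z  0  1  2  2  2  2  3  3
 x  0  1  2  2  2  2  3  3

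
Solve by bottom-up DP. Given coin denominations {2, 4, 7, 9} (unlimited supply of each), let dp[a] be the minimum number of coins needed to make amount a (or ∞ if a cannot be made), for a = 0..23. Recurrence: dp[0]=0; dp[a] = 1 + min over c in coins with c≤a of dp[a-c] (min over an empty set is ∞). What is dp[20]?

3

 a  0  1  2  3  4  5  6  7  8  9 10 11 12 13 14 15 16 17 18 19 20 21 22 23
dp  0  -  1  -  1  -  2  1  2  1  3  2  3  2  2  3  2  3  2  4  3  3  3  3
(- denotes ∞ / unreachable)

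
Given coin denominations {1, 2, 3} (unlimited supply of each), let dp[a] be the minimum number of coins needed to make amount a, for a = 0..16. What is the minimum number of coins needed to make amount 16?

 a  0  1  2  3  4  5  6  7  8  9 10 11 12 13 14 15 16
dp  0  1  1  1  2  2  2  3  3  3  4  4  4  5  5  5  6

6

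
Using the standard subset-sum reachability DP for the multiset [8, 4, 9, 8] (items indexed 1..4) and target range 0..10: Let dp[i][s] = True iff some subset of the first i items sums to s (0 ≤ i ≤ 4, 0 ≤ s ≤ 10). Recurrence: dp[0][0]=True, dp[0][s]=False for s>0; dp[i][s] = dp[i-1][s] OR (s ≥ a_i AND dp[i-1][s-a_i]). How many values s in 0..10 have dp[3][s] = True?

i\s   0   1   2   3   4   5   6   7   8   9  10
  0   T   F   F   F   F   F   F   F   F   F   F
  1   T   F   F   F   F   F   F   F   T   F   F
  2   T   F   F   F   T   F   F   F   T   F   F
  3   T   F   F   F   T   F   F   F   T   T   F
  4   T   F   F   F   T   F   F   F   T   T   F

4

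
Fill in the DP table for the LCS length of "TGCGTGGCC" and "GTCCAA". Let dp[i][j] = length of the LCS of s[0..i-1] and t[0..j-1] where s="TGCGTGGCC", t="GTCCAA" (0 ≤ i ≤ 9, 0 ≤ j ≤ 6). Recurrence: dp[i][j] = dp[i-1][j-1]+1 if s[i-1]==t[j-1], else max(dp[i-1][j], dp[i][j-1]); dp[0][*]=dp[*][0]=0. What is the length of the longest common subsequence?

4

   ''  G  T  C  C  A  A
''  0  0  0  0  0  0  0
 T  0  0  1  1  1  1  1
 G  0  1  1  1  1  1  1
 C  0  1  1  2  2  2  2
 G  0  1  1  2  2  2  2
 T  0  1  2  2  2  2  2
 G  0  1  2  2  2  2  2
 G  0  1  2  2  2  2  2
 C  0  1  2  3  3  3  3
 C  0  1  2  3  4  4  4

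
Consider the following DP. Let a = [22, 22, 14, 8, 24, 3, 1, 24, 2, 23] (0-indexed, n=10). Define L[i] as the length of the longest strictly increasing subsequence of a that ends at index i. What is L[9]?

3

   i    0    1    2    3    4    5    6    7    8    9
a[i]   22   22   14    8   24    3    1   24    2   23
L[i]    1    1    1    1    2    1    1    2    2    3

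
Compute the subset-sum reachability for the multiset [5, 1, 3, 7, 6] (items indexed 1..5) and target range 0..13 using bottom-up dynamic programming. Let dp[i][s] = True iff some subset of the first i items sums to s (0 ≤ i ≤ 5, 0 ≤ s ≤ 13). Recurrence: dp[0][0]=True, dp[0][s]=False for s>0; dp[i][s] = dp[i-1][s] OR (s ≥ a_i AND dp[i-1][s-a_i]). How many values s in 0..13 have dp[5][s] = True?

i\s   0   1   2   3   4   5   6   7   8   9  10  11  12  13
  0   T   F   F   F   F   F   F   F   F   F   F   F   F   F
  1   T   F   F   F   F   T   F   F   F   F   F   F   F   F
  2   T   T   F   F   F   T   T   F   F   F   F   F   F   F
  3   T   T   F   T   T   T   T   F   T   T   F   F   F   F
  4   T   T   F   T   T   T   T   T   T   T   T   T   T   T
  5   T   T   F   T   T   T   T   T   T   T   T   T   T   T

13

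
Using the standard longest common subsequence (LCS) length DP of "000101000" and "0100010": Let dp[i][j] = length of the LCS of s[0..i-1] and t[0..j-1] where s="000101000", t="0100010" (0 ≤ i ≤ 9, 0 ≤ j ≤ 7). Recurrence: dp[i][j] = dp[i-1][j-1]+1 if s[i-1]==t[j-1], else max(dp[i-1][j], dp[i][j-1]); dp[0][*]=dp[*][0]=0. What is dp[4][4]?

3

   ''  0  1  0  0  0  1  0
''  0  0  0  0  0  0  0  0
 0  0  1  1  1  1  1  1  1
 0  0  1  1  2  2  2  2  2
 0  0  1  1  2  3  3  3  3
 1  0  1  2  2  3  3  4  4
 0  0  1  2  3  3  4  4  5
 1  0  1  2  3  3  4  5  5
 0  0  1  2  3  4  4  5  6
 0  0  1  2  3  4  5  5  6
 0  0  1  2  3  4  5  5  6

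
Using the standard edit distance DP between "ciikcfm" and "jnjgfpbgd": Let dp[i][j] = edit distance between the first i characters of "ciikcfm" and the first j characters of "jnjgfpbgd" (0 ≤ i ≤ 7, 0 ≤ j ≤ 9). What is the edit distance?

9

   ''  j  n  j  g  f  p  b  g  d
''  0  1  2  3  4  5  6  7  8  9
 c  1  1  2  3  4  5  6  7  8  9
 i  2  2  2  3  4  5  6  7  8  9
 i  3  3  3  3  4  5  6  7  8  9
 k  4  4  4  4  4  5  6  7  8  9
 c  5  5  5  5  5  5  6  7  8  9
 f  6  6  6  6  6  5  6  7  8  9
 m  7  7  7  7  7  6  6  7  8  9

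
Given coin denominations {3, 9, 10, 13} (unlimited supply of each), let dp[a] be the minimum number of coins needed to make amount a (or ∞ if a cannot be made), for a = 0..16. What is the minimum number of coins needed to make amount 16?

2

 a  0  1  2  3  4  5  6  7  8  9 10 11 12 13 14 15 16
dp  0  -  -  1  -  -  2  -  -  1  1  -  2  1  -  3  2
(- denotes ∞ / unreachable)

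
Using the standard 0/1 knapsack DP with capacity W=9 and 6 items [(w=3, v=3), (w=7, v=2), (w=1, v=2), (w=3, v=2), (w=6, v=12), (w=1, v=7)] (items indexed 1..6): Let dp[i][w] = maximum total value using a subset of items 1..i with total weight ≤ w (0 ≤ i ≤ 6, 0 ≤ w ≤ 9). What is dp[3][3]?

3

i\w   0   1   2   3   4   5   6   7   8   9
  0   0   0   0   0   0   0   0   0   0   0
  1   0   0   0   3   3   3   3   3   3   3
  2   0   0   0   3   3   3   3   3   3   3
  3   0   2   2   3   5   5   5   5   5   5
  4   0   2   2   3   5   5   5   7   7   7
  5   0   2   2   3   5   5  12  14  14  15
  6   0   7   9   9  10  12  12  19  21  21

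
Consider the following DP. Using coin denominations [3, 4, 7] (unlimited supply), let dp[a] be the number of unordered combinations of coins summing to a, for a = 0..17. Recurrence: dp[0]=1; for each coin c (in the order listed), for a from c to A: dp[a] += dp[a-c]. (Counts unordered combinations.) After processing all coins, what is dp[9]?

1

after  coin     0     1     2     3     4     5     6     7     8     9    10    11    12    13    14    15    16    17
          3     1     0     0     1     0     0     1     0     0     1     0     0     1     0     0     1     0     0
          4     1     0     0     1     1     0     1     1     1     1     1     1     2     1     1     2     2     1
          7     1     0     0     1     1     0     1     2     1     1     2     2     2     2     3     3     3     3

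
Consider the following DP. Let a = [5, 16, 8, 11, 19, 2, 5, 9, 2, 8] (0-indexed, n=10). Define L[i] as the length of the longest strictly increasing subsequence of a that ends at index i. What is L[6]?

   i    0    1    2    3    4    5    6    7    8    9
a[i]    5   16    8   11   19    2    5    9    2    8
L[i]    1    2    2    3    4    1    2    3    1    3

2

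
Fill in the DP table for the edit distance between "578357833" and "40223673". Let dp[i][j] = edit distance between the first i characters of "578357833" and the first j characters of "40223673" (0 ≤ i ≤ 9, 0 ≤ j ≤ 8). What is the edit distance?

   ''  4  0  2  2  3  6  7  3
''  0  1  2  3  4  5  6  7  8
 5  1  1  2  3  4  5  6  7  8
 7  2  2  2  3  4  5  6  6  7
 8  3  3  3  3  4  5  6  7  7
 3  4  4  4  4  4  4  5  6  7
 5  5  5  5  5  5  5  5  6  7
 7  6  6  6  6  6  6  6  5  6
 8  7  7  7  7  7  7  7  6  6
 3  8  8  8  8  8  7  8  7  6
 3  9  9  9  9  9  8  8  8  7

7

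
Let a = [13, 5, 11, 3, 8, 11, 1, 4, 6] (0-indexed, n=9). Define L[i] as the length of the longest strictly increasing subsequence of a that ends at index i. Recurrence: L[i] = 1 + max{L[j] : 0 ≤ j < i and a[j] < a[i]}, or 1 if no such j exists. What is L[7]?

2

   i    0    1    2    3    4    5    6    7    8
a[i]   13    5   11    3    8   11    1    4    6
L[i]    1    1    2    1    2    3    1    2    3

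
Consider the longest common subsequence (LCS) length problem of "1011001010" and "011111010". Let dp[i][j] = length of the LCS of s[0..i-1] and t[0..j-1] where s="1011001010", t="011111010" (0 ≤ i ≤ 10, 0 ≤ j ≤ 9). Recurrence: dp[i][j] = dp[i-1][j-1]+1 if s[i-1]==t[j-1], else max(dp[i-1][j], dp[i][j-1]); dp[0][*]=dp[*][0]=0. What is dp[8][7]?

   ''  0  1  1  1  1  1  0  1  0
''  0  0  0  0  0  0  0  0  0  0
 1  0  0  1  1  1  1  1  1  1  1
 0  0  1  1  1  1  1  1  2  2  2
 1  0  1  2  2  2  2  2  2  3  3
 1  0  1  2  3  3  3  3  3  3  3
 0  0  1  2  3  3  3  3  4  4  4
 0  0  1  2  3  3  3  3  4  4  5
 1  0  1  2  3  4  4  4  4  5  5
 0  0  1  2  3  4  4  4  5  5  6
 1  0  1  2  3  4  5  5  5  6  6
 0  0  1  2  3  4  5  5  6  6  7

5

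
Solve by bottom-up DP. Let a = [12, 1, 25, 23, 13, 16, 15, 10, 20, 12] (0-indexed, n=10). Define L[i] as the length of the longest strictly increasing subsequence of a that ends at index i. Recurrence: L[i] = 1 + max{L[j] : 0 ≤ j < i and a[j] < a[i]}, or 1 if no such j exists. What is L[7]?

2

   i    0    1    2    3    4    5    6    7    8    9
a[i]   12    1   25   23   13   16   15   10   20   12
L[i]    1    1    2    2    2    3    3    2    4    3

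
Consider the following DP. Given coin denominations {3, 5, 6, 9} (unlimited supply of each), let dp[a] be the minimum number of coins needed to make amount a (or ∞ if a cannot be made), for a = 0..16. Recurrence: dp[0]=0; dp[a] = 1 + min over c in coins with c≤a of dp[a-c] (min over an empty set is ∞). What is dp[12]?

2

 a  0  1  2  3  4  5  6  7  8  9 10 11 12 13 14 15 16
dp  0  -  -  1  -  1  1  -  2  1  2  2  2  3  2  2  3
(- denotes ∞ / unreachable)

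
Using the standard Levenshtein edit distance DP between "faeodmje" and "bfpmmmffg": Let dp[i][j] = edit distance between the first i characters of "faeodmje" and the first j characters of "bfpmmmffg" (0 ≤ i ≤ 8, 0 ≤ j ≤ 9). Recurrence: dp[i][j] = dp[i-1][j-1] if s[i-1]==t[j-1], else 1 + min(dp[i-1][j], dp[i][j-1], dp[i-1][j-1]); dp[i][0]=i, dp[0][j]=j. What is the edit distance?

8

   ''  b  f  p  m  m  m  f  f  g
''  0  1  2  3  4  5  6  7  8  9
 f  1  1  1  2  3  4  5  6  7  8
 a  2  2  2  2  3  4  5  6  7  8
 e  3  3  3  3  3  4  5  6  7  8
 o  4  4  4  4  4  4  5  6  7  8
 d  5  5  5  5  5  5  5  6  7  8
 m  6  6  6  6  5  5  5  6  7  8
 j  7  7  7  7  6  6  6  6  7  8
 e  8  8  8  8  7  7  7  7  7  8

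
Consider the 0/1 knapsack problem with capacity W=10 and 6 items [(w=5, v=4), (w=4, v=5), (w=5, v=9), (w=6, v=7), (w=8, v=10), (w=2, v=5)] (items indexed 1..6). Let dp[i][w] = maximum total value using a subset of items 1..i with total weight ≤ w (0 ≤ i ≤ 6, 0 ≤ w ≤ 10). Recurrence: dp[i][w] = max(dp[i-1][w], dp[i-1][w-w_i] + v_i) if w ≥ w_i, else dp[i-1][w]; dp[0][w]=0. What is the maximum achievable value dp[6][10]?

i\w   0   1   2   3   4   5   6   7   8   9  10
  0   0   0   0   0   0   0   0   0   0   0   0
  1   0   0   0   0   0   4   4   4   4   4   4
  2   0   0   0   0   5   5   5   5   5   9   9
  3   0   0   0   0   5   9   9   9   9  14  14
  4   0   0   0   0   5   9   9   9   9  14  14
  5   0   0   0   0   5   9   9   9  10  14  14
  6   0   0   5   5   5   9  10  14  14  14  15

15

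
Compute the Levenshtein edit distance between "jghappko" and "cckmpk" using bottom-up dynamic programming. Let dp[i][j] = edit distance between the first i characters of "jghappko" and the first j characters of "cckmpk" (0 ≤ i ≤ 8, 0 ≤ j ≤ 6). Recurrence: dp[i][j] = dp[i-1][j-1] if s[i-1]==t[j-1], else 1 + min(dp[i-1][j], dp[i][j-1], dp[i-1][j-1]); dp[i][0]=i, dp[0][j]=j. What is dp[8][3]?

   ''  c  c  k  m  p  k
''  0  1  2  3  4  5  6
 j  1  1  2  3  4  5  6
 g  2  2  2  3  4  5  6
 h  3  3  3  3  4  5  6
 a  4  4  4  4  4  5  6
 p  5  5  5  5  5  4  5
 p  6  6  6  6  6  5  5
 k  7  7  7  6  7  6  5
 o  8  8  8  7  7  7  6

7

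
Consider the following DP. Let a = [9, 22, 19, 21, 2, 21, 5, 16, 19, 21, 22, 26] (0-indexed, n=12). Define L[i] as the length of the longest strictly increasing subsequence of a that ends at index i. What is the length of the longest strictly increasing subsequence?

   i    0    1    2    3    4    5    6    7    8    9   10   11
a[i]    9   22   19   21    2   21    5   16   19   21   22   26
L[i]    1    2    2    3    1    3    2    3    4    5    6    7

7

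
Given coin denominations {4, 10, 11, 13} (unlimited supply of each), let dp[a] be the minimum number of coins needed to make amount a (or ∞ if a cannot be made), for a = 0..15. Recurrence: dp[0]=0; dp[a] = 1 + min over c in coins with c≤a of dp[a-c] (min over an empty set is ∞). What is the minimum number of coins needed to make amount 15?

 a  0  1  2  3  4  5  6  7  8  9 10 11 12 13 14 15
dp  0  -  -  -  1  -  -  -  2  -  1  1  3  1  2  2
(- denotes ∞ / unreachable)

2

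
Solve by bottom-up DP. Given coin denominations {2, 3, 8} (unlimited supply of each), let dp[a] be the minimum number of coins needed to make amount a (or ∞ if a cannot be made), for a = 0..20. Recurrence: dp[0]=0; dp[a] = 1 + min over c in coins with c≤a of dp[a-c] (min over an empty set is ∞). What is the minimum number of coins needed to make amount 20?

4

 a  0  1  2  3  4  5  6  7  8  9 10 11 12 13 14 15 16 17 18 19 20
dp  0  -  1  1  2  2  2  3  1  3  2  2  3  3  3  4  2  4  3  3  4
(- denotes ∞ / unreachable)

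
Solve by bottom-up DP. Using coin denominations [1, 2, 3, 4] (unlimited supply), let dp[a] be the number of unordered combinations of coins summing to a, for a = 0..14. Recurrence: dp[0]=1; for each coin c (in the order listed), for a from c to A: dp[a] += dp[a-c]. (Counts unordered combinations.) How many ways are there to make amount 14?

47

after  coin     0     1     2     3     4     5     6     7     8     9    10    11    12    13    14
          1     1     1     1     1     1     1     1     1     1     1     1     1     1     1     1
          2     1     1     2     2     3     3     4     4     5     5     6     6     7     7     8
          3     1     1     2     3     4     5     7     8    10    12    14    16    19    21    24
          4     1     1     2     3     5     6     9    11    15    18    23    27    34    39    47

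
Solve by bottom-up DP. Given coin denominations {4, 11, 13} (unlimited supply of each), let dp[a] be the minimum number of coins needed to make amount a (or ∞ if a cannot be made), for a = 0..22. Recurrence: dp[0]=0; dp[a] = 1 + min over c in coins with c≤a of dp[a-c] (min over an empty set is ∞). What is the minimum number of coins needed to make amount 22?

2

 a  0  1  2  3  4  5  6  7  8  9 10 11 12 13 14 15 16 17 18 19 20 21 22
dp  0  -  -  -  1  -  -  -  2  -  -  1  3  1  -  2  4  2  -  3  5  3  2
(- denotes ∞ / unreachable)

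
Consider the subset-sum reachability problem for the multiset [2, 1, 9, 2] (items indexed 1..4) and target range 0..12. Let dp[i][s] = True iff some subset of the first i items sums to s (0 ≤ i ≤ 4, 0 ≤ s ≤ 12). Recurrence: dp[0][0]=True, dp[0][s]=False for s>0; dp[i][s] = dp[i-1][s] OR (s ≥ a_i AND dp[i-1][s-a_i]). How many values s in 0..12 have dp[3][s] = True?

8

i\s   0   1   2   3   4   5   6   7   8   9  10  11  12
  0   T   F   F   F   F   F   F   F   F   F   F   F   F
  1   T   F   T   F   F   F   F   F   F   F   F   F   F
  2   T   T   T   T   F   F   F   F   F   F   F   F   F
  3   T   T   T   T   F   F   F   F   F   T   T   T   T
  4   T   T   T   T   T   T   F   F   F   T   T   T   T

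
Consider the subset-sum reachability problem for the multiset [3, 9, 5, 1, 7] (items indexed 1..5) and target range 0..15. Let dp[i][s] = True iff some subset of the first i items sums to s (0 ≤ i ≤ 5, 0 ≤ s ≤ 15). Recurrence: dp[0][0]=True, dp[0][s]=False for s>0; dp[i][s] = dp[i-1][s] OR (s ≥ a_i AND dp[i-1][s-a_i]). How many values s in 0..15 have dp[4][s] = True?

i\s   0   1   2   3   4   5   6   7   8   9  10  11  12  13  14  15
  0   T   F   F   F   F   F   F   F   F   F   F   F   F   F   F   F
  1   T   F   F   T   F   F   F   F   F   F   F   F   F   F   F   F
  2   T   F   F   T   F   F   F   F   F   T   F   F   T   F   F   F
  3   T   F   F   T   F   T   F   F   T   T   F   F   T   F   T   F
  4   T   T   F   T   T   T   T   F   T   T   T   F   T   T   T   T
  5   T   T   F   T   T   T   T   T   T   T   T   T   T   T   T   T

13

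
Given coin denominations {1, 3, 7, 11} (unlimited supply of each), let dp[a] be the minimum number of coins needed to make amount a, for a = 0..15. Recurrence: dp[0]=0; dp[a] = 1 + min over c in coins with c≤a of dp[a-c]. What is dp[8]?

2

 a  0  1  2  3  4  5  6  7  8  9 10 11 12 13 14 15
dp  0  1  2  1  2  3  2  1  2  3  2  1  2  3  2  3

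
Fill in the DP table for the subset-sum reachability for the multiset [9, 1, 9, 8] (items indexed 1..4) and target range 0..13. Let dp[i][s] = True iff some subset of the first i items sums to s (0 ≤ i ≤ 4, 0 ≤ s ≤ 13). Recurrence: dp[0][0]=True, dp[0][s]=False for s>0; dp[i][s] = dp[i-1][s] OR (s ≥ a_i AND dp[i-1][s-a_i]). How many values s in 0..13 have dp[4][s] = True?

5

i\s   0   1   2   3   4   5   6   7   8   9  10  11  12  13
  0   T   F   F   F   F   F   F   F   F   F   F   F   F   F
  1   T   F   F   F   F   F   F   F   F   T   F   F   F   F
  2   T   T   F   F   F   F   F   F   F   T   T   F   F   F
  3   T   T   F   F   F   F   F   F   F   T   T   F   F   F
  4   T   T   F   F   F   F   F   F   T   T   T   F   F   F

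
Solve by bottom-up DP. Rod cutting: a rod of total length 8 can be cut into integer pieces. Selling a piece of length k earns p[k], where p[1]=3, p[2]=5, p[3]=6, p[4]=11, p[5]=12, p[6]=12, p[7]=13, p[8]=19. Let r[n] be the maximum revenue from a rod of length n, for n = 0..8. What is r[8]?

24

   n    0    1    2    3    4    5    6    7    8
r[n]    0    3    6    9   12   15   18   21   24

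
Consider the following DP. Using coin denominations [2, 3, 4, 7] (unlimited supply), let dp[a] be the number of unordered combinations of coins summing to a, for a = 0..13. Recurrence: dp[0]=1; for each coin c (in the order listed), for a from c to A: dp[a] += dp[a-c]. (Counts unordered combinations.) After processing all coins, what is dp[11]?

after  coin     0     1     2     3     4     5     6     7     8     9    10    11    12    13
          2     1     0     1     0     1     0     1     0     1     0     1     0     1     0
          3     1     0     1     1     1     1     2     1     2     2     2     2     3     2
          4     1     0     1     1     2     1     3     2     4     3     5     4     7     5
          7     1     0     1     1     2     1     3     3     4     4     6     6     8     8

6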